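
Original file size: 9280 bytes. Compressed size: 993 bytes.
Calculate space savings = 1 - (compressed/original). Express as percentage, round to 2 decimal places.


ratio = compressed/original = 993/9280 = 0.107004
savings = 1 - ratio = 1 - 0.107004 = 0.892996
as a percentage: 0.892996 * 100 = 89.3%

Space savings = 1 - 993/9280 = 89.3%


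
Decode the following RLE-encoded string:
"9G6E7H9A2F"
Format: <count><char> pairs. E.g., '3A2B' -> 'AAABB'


Expanding each <count><char> pair:
  9G -> 'GGGGGGGGG'
  6E -> 'EEEEEE'
  7H -> 'HHHHHHH'
  9A -> 'AAAAAAAAA'
  2F -> 'FF'

Decoded = GGGGGGGGGEEEEEEHHHHHHHAAAAAAAAAFF


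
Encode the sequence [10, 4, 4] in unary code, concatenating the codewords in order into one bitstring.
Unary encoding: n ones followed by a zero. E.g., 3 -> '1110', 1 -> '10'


Encode each number as n ones followed by a terminating 0:
  10 -> 11111111110 (11 bits)
  4 -> 11110 (5 bits)
  4 -> 11110 (5 bits)
Total length = 11 + 5 + 5 = 21 bits.

Unary([10, 4, 4]) = 111111111101111011110 (21 bits)


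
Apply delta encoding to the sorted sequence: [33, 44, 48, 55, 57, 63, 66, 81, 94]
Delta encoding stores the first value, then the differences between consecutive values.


First value: 33
Deltas:
  44 - 33 = 11
  48 - 44 = 4
  55 - 48 = 7
  57 - 55 = 2
  63 - 57 = 6
  66 - 63 = 3
  81 - 66 = 15
  94 - 81 = 13


Delta encoded: [33, 11, 4, 7, 2, 6, 3, 15, 13]


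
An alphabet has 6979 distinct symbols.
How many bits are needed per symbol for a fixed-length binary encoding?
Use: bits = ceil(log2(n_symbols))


log2(6979) = 12.7688
Bracket: 2^12 = 4096 < 6979 <= 2^13 = 8192
So ceil(log2(6979)) = 13

bits = ceil(log2(6979)) = ceil(12.7688) = 13 bits


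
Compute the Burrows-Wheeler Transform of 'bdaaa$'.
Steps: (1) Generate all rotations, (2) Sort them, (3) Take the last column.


Rotations (sorted):
  0: $bdaaa -> last char: a
  1: a$bdaa -> last char: a
  2: aa$bda -> last char: a
  3: aaa$bd -> last char: d
  4: bdaaa$ -> last char: $
  5: daaa$b -> last char: b


BWT = aaad$b


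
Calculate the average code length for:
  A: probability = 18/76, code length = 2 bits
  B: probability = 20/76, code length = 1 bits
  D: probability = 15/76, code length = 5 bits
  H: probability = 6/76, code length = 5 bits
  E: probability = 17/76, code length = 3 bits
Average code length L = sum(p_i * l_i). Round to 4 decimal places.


Weighted contributions p_i * l_i:
  A: (18/76) * 2 = 36/76
  B: (20/76) * 1 = 20/76
  D: (15/76) * 5 = 75/76
  H: (6/76) * 5 = 30/76
  E: (17/76) * 3 = 51/76
Sum = (36 + 20 + 75 + 30 + 51)/76 = 212/76

L = 212/76 = 2.7895 bits/symbol


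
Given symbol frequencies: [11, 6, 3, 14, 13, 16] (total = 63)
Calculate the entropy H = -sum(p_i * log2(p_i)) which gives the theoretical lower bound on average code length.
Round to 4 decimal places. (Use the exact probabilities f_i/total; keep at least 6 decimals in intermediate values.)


Per-symbol terms -p_i * log2(p_i) with p_i = f_i/63:
  p = 11/63 = 0.174603: log2(p) = -2.517848, -p*log2(p) = 0.439624
  p = 6/63 = 0.095238: log2(p) = -3.392317, -p*log2(p) = 0.323078
  p = 3/63 = 0.047619: log2(p) = -4.392317, -p*log2(p) = 0.209158
  p = 14/63 = 0.222222: log2(p) = -2.169925, -p*log2(p) = 0.482206
  p = 13/63 = 0.206349: log2(p) = -2.276840, -p*log2(p) = 0.469824
  p = 16/63 = 0.253968: log2(p) = -1.977280, -p*log2(p) = 0.502166
H = 0.439624 + 0.323078 + 0.209158 + 0.482206 + 0.469824 + 0.502166 = 2.426056

H = 2.4261 bits/symbol


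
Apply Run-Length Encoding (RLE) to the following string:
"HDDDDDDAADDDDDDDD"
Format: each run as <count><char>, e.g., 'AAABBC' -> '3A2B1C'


Scanning runs left to right:
  i=0: run of 'H' x 1 -> '1H'
  i=1: run of 'D' x 6 -> '6D'
  i=7: run of 'A' x 2 -> '2A'
  i=9: run of 'D' x 8 -> '8D'

RLE = 1H6D2A8D


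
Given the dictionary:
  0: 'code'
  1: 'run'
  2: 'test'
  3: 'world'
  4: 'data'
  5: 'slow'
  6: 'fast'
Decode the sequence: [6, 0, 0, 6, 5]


Look up each index in the dictionary:
  6 -> 'fast'
  0 -> 'code'
  0 -> 'code'
  6 -> 'fast'
  5 -> 'slow'

Decoded: "fast code code fast slow"


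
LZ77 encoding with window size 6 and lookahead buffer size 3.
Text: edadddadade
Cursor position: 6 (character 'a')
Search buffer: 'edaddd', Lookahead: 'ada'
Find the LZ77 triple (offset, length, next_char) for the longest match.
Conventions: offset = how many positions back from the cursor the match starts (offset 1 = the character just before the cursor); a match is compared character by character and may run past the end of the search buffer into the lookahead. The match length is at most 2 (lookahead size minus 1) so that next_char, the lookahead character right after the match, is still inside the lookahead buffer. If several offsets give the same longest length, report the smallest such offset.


Try each offset into the search buffer:
  offset=1 (pos 5, char 'd'): match length 0
  offset=2 (pos 4, char 'd'): match length 0
  offset=3 (pos 3, char 'd'): match length 0
  offset=4 (pos 2, char 'a'): match length 2
  offset=5 (pos 1, char 'd'): match length 0
  offset=6 (pos 0, char 'e'): match length 0
Longest match has length 2 at offset 4.
next_char = character at position 6 + 2 = 8 -> 'a'

Best match: offset=4, length=2 (matching 'ad' starting at position 2)
LZ77 triple: (4, 2, 'a')


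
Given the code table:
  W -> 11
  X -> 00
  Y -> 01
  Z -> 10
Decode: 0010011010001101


Decoding:
00 -> X
10 -> Z
01 -> Y
10 -> Z
10 -> Z
00 -> X
11 -> W
01 -> Y


Result: XZYZZXWY


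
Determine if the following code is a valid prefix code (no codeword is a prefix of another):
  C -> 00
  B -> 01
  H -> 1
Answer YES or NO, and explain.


Checking each pair (does one codeword prefix another?):
  C='00' vs B='01': no prefix
  C='00' vs H='1': no prefix
  B='01' vs C='00': no prefix
  B='01' vs H='1': no prefix
  H='1' vs C='00': no prefix
  H='1' vs B='01': no prefix
No violation found over all pairs.

YES -- this is a valid prefix code. No codeword is a prefix of any other codeword.


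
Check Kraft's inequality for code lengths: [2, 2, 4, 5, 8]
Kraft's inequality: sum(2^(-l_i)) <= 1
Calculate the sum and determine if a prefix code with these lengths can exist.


Sum = 2^(-2) + 2^(-2) + 2^(-4) + 2^(-5) + 2^(-8)
    = 0.25 + 0.25 + 0.0625 + 0.03125 + 0.00390625
    = 153/256 = 0.59765625
Since 0.59765625 <= 1, Kraft's inequality IS satisfied.
A prefix code with these lengths CAN exist.

Kraft sum = 0.59765625. Satisfied.


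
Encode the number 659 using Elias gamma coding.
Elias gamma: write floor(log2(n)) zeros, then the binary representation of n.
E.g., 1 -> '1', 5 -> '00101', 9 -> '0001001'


num_bits = floor(log2(659)) + 1 = 10
leading_zeros = num_bits - 1 = 9
binary(659) = 1010010011

Elias gamma(659) = '000000000' + '1010010011' = 0000000001010010011 (19 bits)


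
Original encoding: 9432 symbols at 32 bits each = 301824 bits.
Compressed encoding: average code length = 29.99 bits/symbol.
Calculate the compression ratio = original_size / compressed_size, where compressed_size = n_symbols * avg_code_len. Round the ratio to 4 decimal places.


original_size = n_symbols * orig_bits = 9432 * 32 = 301824 bits
compressed_size = n_symbols * avg_code_len = 9432 * 29.99 = 282865.68 bits
ratio = original_size / compressed_size = 301824 / 282865.68 = 1.067

Compression ratio = 1.067


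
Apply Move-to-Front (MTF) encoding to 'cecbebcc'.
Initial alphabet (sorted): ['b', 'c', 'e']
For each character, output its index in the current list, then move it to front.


MTF encoding:
'c': index 1 in ['b', 'c', 'e'] -> ['c', 'b', 'e']
'e': index 2 in ['c', 'b', 'e'] -> ['e', 'c', 'b']
'c': index 1 in ['e', 'c', 'b'] -> ['c', 'e', 'b']
'b': index 2 in ['c', 'e', 'b'] -> ['b', 'c', 'e']
'e': index 2 in ['b', 'c', 'e'] -> ['e', 'b', 'c']
'b': index 1 in ['e', 'b', 'c'] -> ['b', 'e', 'c']
'c': index 2 in ['b', 'e', 'c'] -> ['c', 'b', 'e']
'c': index 0 in ['c', 'b', 'e'] -> ['c', 'b', 'e']


Output: [1, 2, 1, 2, 2, 1, 2, 0]


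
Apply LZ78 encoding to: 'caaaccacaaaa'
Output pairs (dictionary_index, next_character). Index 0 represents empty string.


LZ78 encoding steps:
Dictionary: {0: ''}
Step 1: w='' (idx 0), next='c' -> output (0, 'c'), add 'c' as idx 1
Step 2: w='' (idx 0), next='a' -> output (0, 'a'), add 'a' as idx 2
Step 3: w='a' (idx 2), next='a' -> output (2, 'a'), add 'aa' as idx 3
Step 4: w='c' (idx 1), next='c' -> output (1, 'c'), add 'cc' as idx 4
Step 5: w='a' (idx 2), next='c' -> output (2, 'c'), add 'ac' as idx 5
Step 6: w='aa' (idx 3), next='a' -> output (3, 'a'), add 'aaa' as idx 6
Step 7: w='a' (idx 2), end of input -> output (2, '')


Encoded: [(0, 'c'), (0, 'a'), (2, 'a'), (1, 'c'), (2, 'c'), (3, 'a'), (2, '')]


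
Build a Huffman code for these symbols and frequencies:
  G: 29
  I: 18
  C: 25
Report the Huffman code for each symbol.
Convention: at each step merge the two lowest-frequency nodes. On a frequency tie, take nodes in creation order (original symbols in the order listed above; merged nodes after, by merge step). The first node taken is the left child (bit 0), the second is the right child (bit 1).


Huffman tree construction:
Step 1: Merge I(18) + C(25) = 43
Step 2: Merge G(29) + (I+C)(43) = 72
Read each symbol's code off the tree from the root (left child = 0, right child = 1).

Codes:
  G: 0 (length 1)
  I: 10 (length 2)
  C: 11 (length 2)
Average code length: 115/72 = 1.5972 bits/symbol


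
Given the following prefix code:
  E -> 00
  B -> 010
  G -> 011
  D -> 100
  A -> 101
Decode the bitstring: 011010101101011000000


Decoding step by step:
Bits 011 -> G
Bits 010 -> B
Bits 101 -> A
Bits 101 -> A
Bits 011 -> G
Bits 00 -> E
Bits 00 -> E
Bits 00 -> E


Decoded message: GBAAGEEE


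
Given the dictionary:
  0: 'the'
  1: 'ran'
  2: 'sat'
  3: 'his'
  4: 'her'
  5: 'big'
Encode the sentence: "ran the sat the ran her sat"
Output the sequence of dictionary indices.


Look up each word in the dictionary:
  'ran' -> 1
  'the' -> 0
  'sat' -> 2
  'the' -> 0
  'ran' -> 1
  'her' -> 4
  'sat' -> 2

Encoded: [1, 0, 2, 0, 1, 4, 2]


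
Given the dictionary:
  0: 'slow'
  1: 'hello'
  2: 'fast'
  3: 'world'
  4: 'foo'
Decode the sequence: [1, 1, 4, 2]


Look up each index in the dictionary:
  1 -> 'hello'
  1 -> 'hello'
  4 -> 'foo'
  2 -> 'fast'

Decoded: "hello hello foo fast"


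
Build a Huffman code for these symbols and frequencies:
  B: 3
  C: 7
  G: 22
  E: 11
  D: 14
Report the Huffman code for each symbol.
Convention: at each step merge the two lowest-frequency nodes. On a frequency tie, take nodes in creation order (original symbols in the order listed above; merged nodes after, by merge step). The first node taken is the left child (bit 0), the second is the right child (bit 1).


Huffman tree construction:
Step 1: Merge B(3) + C(7) = 10
Step 2: Merge (B+C)(10) + E(11) = 21
Step 3: Merge D(14) + ((B+C)+E)(21) = 35
Step 4: Merge G(22) + (D+((B+C)+E))(35) = 57
Read each symbol's code off the tree from the root (left child = 0, right child = 1).

Codes:
  B: 1100 (length 4)
  C: 1101 (length 4)
  G: 0 (length 1)
  E: 111 (length 3)
  D: 10 (length 2)
Average code length: 123/57 = 2.1579 bits/symbol


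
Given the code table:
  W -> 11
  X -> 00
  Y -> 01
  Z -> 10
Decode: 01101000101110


Decoding:
01 -> Y
10 -> Z
10 -> Z
00 -> X
10 -> Z
11 -> W
10 -> Z


Result: YZZXZWZ


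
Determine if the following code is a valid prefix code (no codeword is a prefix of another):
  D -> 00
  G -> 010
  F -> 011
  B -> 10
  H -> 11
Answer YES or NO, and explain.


Checking each pair (does one codeword prefix another?):
  D='00' vs G='010': no prefix
  D='00' vs F='011': no prefix
  D='00' vs B='10': no prefix
  D='00' vs H='11': no prefix
  G='010' vs D='00': no prefix
  G='010' vs F='011': no prefix
  G='010' vs B='10': no prefix
  G='010' vs H='11': no prefix
  F='011' vs D='00': no prefix
  F='011' vs G='010': no prefix
  F='011' vs B='10': no prefix
  F='011' vs H='11': no prefix
  B='10' vs D='00': no prefix
  B='10' vs G='010': no prefix
  B='10' vs F='011': no prefix
  B='10' vs H='11': no prefix
  H='11' vs D='00': no prefix
  H='11' vs G='010': no prefix
  H='11' vs F='011': no prefix
  H='11' vs B='10': no prefix
No violation found over all pairs.

YES -- this is a valid prefix code. No codeword is a prefix of any other codeword.


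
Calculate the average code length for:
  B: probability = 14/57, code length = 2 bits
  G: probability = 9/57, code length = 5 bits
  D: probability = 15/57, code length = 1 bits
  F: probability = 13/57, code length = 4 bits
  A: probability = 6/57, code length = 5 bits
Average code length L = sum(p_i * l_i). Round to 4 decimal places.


Weighted contributions p_i * l_i:
  B: (14/57) * 2 = 28/57
  G: (9/57) * 5 = 45/57
  D: (15/57) * 1 = 15/57
  F: (13/57) * 4 = 52/57
  A: (6/57) * 5 = 30/57
Sum = (28 + 45 + 15 + 52 + 30)/57 = 170/57

L = 170/57 = 2.9825 bits/symbol


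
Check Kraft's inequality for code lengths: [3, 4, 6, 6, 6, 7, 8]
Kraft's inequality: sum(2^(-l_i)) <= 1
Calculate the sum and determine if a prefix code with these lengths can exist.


Sum = 2^(-3) + 2^(-4) + 2^(-6) + 2^(-6) + 2^(-6) + 2^(-7) + 2^(-8)
    = 0.125 + 0.0625 + 0.015625 + 0.015625 + 0.015625 + 0.0078125 + 0.00390625
    = 63/256 = 0.24609375
Since 0.24609375 <= 1, Kraft's inequality IS satisfied.
A prefix code with these lengths CAN exist.

Kraft sum = 0.24609375. Satisfied.


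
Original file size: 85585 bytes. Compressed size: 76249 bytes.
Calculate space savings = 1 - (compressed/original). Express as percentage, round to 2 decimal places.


ratio = compressed/original = 76249/85585 = 0.890915
savings = 1 - ratio = 1 - 0.890915 = 0.109085
as a percentage: 0.109085 * 100 = 10.91%

Space savings = 1 - 76249/85585 = 10.91%


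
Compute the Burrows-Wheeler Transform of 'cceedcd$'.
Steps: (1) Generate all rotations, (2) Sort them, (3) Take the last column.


Rotations (sorted):
  0: $cceedcd -> last char: d
  1: cceedcd$ -> last char: $
  2: cd$cceed -> last char: d
  3: ceedcd$c -> last char: c
  4: d$cceedc -> last char: c
  5: dcd$ccee -> last char: e
  6: edcd$cce -> last char: e
  7: eedcd$cc -> last char: c


BWT = d$dcceec


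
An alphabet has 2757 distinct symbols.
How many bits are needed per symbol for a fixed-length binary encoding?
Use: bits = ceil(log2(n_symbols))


log2(2757) = 11.4289
Bracket: 2^11 = 2048 < 2757 <= 2^12 = 4096
So ceil(log2(2757)) = 12

bits = ceil(log2(2757)) = ceil(11.4289) = 12 bits


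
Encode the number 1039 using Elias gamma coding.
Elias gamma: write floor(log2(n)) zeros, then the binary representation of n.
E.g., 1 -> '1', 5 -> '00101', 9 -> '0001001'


num_bits = floor(log2(1039)) + 1 = 11
leading_zeros = num_bits - 1 = 10
binary(1039) = 10000001111

Elias gamma(1039) = '0000000000' + '10000001111' = 000000000010000001111 (21 bits)


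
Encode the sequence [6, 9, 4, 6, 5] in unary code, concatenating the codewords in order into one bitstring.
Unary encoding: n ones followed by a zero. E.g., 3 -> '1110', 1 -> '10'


Encode each number as n ones followed by a terminating 0:
  6 -> 1111110 (7 bits)
  9 -> 1111111110 (10 bits)
  4 -> 11110 (5 bits)
  6 -> 1111110 (7 bits)
  5 -> 111110 (6 bits)
Total length = 7 + 10 + 5 + 7 + 6 = 35 bits.

Unary([6, 9, 4, 6, 5]) = 11111101111111110111101111110111110 (35 bits)


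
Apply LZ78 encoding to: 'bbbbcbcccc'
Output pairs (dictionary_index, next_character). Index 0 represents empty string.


LZ78 encoding steps:
Dictionary: {0: ''}
Step 1: w='' (idx 0), next='b' -> output (0, 'b'), add 'b' as idx 1
Step 2: w='b' (idx 1), next='b' -> output (1, 'b'), add 'bb' as idx 2
Step 3: w='b' (idx 1), next='c' -> output (1, 'c'), add 'bc' as idx 3
Step 4: w='bc' (idx 3), next='c' -> output (3, 'c'), add 'bcc' as idx 4
Step 5: w='' (idx 0), next='c' -> output (0, 'c'), add 'c' as idx 5
Step 6: w='c' (idx 5), end of input -> output (5, '')


Encoded: [(0, 'b'), (1, 'b'), (1, 'c'), (3, 'c'), (0, 'c'), (5, '')]


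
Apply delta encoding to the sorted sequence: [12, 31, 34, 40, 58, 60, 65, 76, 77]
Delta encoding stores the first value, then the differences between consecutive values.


First value: 12
Deltas:
  31 - 12 = 19
  34 - 31 = 3
  40 - 34 = 6
  58 - 40 = 18
  60 - 58 = 2
  65 - 60 = 5
  76 - 65 = 11
  77 - 76 = 1


Delta encoded: [12, 19, 3, 6, 18, 2, 5, 11, 1]


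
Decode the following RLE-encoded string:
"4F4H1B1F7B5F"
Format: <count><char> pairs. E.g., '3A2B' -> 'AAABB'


Expanding each <count><char> pair:
  4F -> 'FFFF'
  4H -> 'HHHH'
  1B -> 'B'
  1F -> 'F'
  7B -> 'BBBBBBB'
  5F -> 'FFFFF'

Decoded = FFFFHHHHBFBBBBBBBFFFFF


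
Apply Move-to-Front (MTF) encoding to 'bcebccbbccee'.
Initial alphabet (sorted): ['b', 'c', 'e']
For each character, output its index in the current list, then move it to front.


MTF encoding:
'b': index 0 in ['b', 'c', 'e'] -> ['b', 'c', 'e']
'c': index 1 in ['b', 'c', 'e'] -> ['c', 'b', 'e']
'e': index 2 in ['c', 'b', 'e'] -> ['e', 'c', 'b']
'b': index 2 in ['e', 'c', 'b'] -> ['b', 'e', 'c']
'c': index 2 in ['b', 'e', 'c'] -> ['c', 'b', 'e']
'c': index 0 in ['c', 'b', 'e'] -> ['c', 'b', 'e']
'b': index 1 in ['c', 'b', 'e'] -> ['b', 'c', 'e']
'b': index 0 in ['b', 'c', 'e'] -> ['b', 'c', 'e']
'c': index 1 in ['b', 'c', 'e'] -> ['c', 'b', 'e']
'c': index 0 in ['c', 'b', 'e'] -> ['c', 'b', 'e']
'e': index 2 in ['c', 'b', 'e'] -> ['e', 'c', 'b']
'e': index 0 in ['e', 'c', 'b'] -> ['e', 'c', 'b']


Output: [0, 1, 2, 2, 2, 0, 1, 0, 1, 0, 2, 0]


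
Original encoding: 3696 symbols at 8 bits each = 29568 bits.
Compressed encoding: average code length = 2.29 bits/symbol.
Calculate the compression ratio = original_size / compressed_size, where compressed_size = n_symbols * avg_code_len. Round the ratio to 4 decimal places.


original_size = n_symbols * orig_bits = 3696 * 8 = 29568 bits
compressed_size = n_symbols * avg_code_len = 3696 * 2.29 = 8463.84 bits
ratio = original_size / compressed_size = 29568 / 8463.84 = 3.4934

Compression ratio = 3.4934


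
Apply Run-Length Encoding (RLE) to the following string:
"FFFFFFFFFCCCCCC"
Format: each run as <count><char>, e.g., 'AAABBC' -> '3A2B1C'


Scanning runs left to right:
  i=0: run of 'F' x 9 -> '9F'
  i=9: run of 'C' x 6 -> '6C'

RLE = 9F6C


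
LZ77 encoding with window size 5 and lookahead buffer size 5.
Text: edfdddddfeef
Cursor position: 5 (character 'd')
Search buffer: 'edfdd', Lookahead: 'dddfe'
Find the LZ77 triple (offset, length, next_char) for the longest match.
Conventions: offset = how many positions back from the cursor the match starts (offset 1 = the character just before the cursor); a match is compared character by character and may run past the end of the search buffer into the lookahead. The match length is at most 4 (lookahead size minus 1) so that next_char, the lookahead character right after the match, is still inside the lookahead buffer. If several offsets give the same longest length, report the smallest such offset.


Try each offset into the search buffer:
  offset=1 (pos 4, char 'd'): match length 3
  offset=2 (pos 3, char 'd'): match length 3
  offset=3 (pos 2, char 'f'): match length 0
  offset=4 (pos 1, char 'd'): match length 1
  offset=5 (pos 0, char 'e'): match length 0
Longest match has length 3, found at offsets 1, 2; take the smallest, offset 1.
next_char = character at position 5 + 3 = 8 -> 'f'

Best match: offset=1, length=3 (matching 'ddd' starting at position 4)
LZ77 triple: (1, 3, 'f')


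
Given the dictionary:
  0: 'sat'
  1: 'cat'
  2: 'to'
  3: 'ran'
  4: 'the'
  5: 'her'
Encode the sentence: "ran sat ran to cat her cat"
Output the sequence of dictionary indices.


Look up each word in the dictionary:
  'ran' -> 3
  'sat' -> 0
  'ran' -> 3
  'to' -> 2
  'cat' -> 1
  'her' -> 5
  'cat' -> 1

Encoded: [3, 0, 3, 2, 1, 5, 1]


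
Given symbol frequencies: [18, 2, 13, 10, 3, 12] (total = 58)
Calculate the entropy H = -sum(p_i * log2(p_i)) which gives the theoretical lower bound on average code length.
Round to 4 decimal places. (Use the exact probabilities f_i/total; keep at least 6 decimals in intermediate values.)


Per-symbol terms -p_i * log2(p_i) with p_i = f_i/58:
  p = 18/58 = 0.310345: log2(p) = -1.688056, -p*log2(p) = 0.523879
  p = 2/58 = 0.034483: log2(p) = -4.857981, -p*log2(p) = 0.167517
  p = 13/58 = 0.224138: log2(p) = -2.157541, -p*log2(p) = 0.483587
  p = 10/58 = 0.172414: log2(p) = -2.536053, -p*log2(p) = 0.437251
  p = 3/58 = 0.051724: log2(p) = -4.273018, -p*log2(p) = 0.221018
  p = 12/58 = 0.206897: log2(p) = -2.273018, -p*log2(p) = 0.470280
H = 0.523879 + 0.167517 + 0.483587 + 0.437251 + 0.221018 + 0.470280 = 2.303532

H = 2.3035 bits/symbol


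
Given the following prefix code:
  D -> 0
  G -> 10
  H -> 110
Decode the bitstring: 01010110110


Decoding step by step:
Bits 0 -> D
Bits 10 -> G
Bits 10 -> G
Bits 110 -> H
Bits 110 -> H


Decoded message: DGGHH


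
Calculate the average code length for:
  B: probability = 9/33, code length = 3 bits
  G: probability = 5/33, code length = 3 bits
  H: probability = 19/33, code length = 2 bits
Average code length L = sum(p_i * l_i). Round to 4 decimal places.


Weighted contributions p_i * l_i:
  B: (9/33) * 3 = 27/33
  G: (5/33) * 3 = 15/33
  H: (19/33) * 2 = 38/33
Sum = (27 + 15 + 38)/33 = 80/33

L = 80/33 = 2.4242 bits/symbol


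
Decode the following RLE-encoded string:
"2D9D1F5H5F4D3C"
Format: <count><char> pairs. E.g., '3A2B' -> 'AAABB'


Expanding each <count><char> pair:
  2D -> 'DD'
  9D -> 'DDDDDDDDD'
  1F -> 'F'
  5H -> 'HHHHH'
  5F -> 'FFFFF'
  4D -> 'DDDD'
  3C -> 'CCC'

Decoded = DDDDDDDDDDDFHHHHHFFFFFDDDDCCC


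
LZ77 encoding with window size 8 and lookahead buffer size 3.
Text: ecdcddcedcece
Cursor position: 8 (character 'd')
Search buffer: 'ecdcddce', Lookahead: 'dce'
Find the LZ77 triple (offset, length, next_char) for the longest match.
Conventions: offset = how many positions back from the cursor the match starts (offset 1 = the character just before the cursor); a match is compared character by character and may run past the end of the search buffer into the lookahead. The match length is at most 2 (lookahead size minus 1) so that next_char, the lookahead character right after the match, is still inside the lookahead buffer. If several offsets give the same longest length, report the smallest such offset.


Try each offset into the search buffer:
  offset=1 (pos 7, char 'e'): match length 0
  offset=2 (pos 6, char 'c'): match length 0
  offset=3 (pos 5, char 'd'): match length 2
  offset=4 (pos 4, char 'd'): match length 1
  offset=5 (pos 3, char 'c'): match length 0
  offset=6 (pos 2, char 'd'): match length 2
  offset=7 (pos 1, char 'c'): match length 0
  offset=8 (pos 0, char 'e'): match length 0
Longest match has length 2, found at offsets 3, 6; take the smallest, offset 3.
next_char = character at position 8 + 2 = 10 -> 'e'

Best match: offset=3, length=2 (matching 'dc' starting at position 5)
LZ77 triple: (3, 2, 'e')


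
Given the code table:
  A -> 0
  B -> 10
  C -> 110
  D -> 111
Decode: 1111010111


Decoding:
111 -> D
10 -> B
10 -> B
111 -> D


Result: DBBD


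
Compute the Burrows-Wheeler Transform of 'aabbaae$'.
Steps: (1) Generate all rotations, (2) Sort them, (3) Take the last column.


Rotations (sorted):
  0: $aabbaae -> last char: e
  1: aabbaae$ -> last char: $
  2: aae$aabb -> last char: b
  3: abbaae$a -> last char: a
  4: ae$aabba -> last char: a
  5: baae$aab -> last char: b
  6: bbaae$aa -> last char: a
  7: e$aabbaa -> last char: a


BWT = e$baabaa


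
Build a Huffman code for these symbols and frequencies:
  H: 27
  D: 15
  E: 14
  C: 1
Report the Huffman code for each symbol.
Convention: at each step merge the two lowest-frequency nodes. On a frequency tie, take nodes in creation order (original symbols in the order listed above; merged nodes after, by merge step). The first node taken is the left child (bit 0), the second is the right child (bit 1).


Huffman tree construction:
Step 1: Merge C(1) + E(14) = 15
Step 2: Merge D(15) + (C+E)(15) = 30
Step 3: Merge H(27) + (D+(C+E))(30) = 57
Read each symbol's code off the tree from the root (left child = 0, right child = 1).

Codes:
  H: 0 (length 1)
  D: 10 (length 2)
  E: 111 (length 3)
  C: 110 (length 3)
Average code length: 102/57 = 1.7895 bits/symbol


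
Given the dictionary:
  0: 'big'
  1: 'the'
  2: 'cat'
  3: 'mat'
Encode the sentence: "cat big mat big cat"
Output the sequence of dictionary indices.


Look up each word in the dictionary:
  'cat' -> 2
  'big' -> 0
  'mat' -> 3
  'big' -> 0
  'cat' -> 2

Encoded: [2, 0, 3, 0, 2]


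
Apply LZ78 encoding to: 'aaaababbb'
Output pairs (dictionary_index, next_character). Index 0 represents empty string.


LZ78 encoding steps:
Dictionary: {0: ''}
Step 1: w='' (idx 0), next='a' -> output (0, 'a'), add 'a' as idx 1
Step 2: w='a' (idx 1), next='a' -> output (1, 'a'), add 'aa' as idx 2
Step 3: w='a' (idx 1), next='b' -> output (1, 'b'), add 'ab' as idx 3
Step 4: w='ab' (idx 3), next='b' -> output (3, 'b'), add 'abb' as idx 4
Step 5: w='' (idx 0), next='b' -> output (0, 'b'), add 'b' as idx 5


Encoded: [(0, 'a'), (1, 'a'), (1, 'b'), (3, 'b'), (0, 'b')]


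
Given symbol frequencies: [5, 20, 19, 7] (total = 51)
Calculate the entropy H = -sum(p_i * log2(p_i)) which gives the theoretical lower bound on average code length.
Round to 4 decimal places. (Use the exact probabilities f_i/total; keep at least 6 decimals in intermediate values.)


Per-symbol terms -p_i * log2(p_i) with p_i = f_i/51:
  p = 5/51 = 0.098039: log2(p) = -3.350497, -p*log2(p) = 0.328480
  p = 20/51 = 0.392157: log2(p) = -1.350497, -p*log2(p) = 0.529607
  p = 19/51 = 0.372549: log2(p) = -1.424498, -p*log2(p) = 0.530695
  p = 7/51 = 0.137255: log2(p) = -2.865070, -p*log2(p) = 0.393245
H = 0.328480 + 0.529607 + 0.530695 + 0.393245 = 1.782027

H = 1.782 bits/symbol


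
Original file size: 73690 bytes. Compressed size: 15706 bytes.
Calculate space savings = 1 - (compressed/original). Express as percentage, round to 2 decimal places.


ratio = compressed/original = 15706/73690 = 0.213136
savings = 1 - ratio = 1 - 0.213136 = 0.786864
as a percentage: 0.786864 * 100 = 78.69%

Space savings = 1 - 15706/73690 = 78.69%


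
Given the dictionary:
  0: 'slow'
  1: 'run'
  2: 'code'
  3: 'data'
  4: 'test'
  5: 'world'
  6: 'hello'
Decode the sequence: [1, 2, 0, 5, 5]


Look up each index in the dictionary:
  1 -> 'run'
  2 -> 'code'
  0 -> 'slow'
  5 -> 'world'
  5 -> 'world'

Decoded: "run code slow world world"


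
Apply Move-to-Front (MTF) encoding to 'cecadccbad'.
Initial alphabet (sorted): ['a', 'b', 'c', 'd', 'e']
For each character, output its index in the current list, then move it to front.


MTF encoding:
'c': index 2 in ['a', 'b', 'c', 'd', 'e'] -> ['c', 'a', 'b', 'd', 'e']
'e': index 4 in ['c', 'a', 'b', 'd', 'e'] -> ['e', 'c', 'a', 'b', 'd']
'c': index 1 in ['e', 'c', 'a', 'b', 'd'] -> ['c', 'e', 'a', 'b', 'd']
'a': index 2 in ['c', 'e', 'a', 'b', 'd'] -> ['a', 'c', 'e', 'b', 'd']
'd': index 4 in ['a', 'c', 'e', 'b', 'd'] -> ['d', 'a', 'c', 'e', 'b']
'c': index 2 in ['d', 'a', 'c', 'e', 'b'] -> ['c', 'd', 'a', 'e', 'b']
'c': index 0 in ['c', 'd', 'a', 'e', 'b'] -> ['c', 'd', 'a', 'e', 'b']
'b': index 4 in ['c', 'd', 'a', 'e', 'b'] -> ['b', 'c', 'd', 'a', 'e']
'a': index 3 in ['b', 'c', 'd', 'a', 'e'] -> ['a', 'b', 'c', 'd', 'e']
'd': index 3 in ['a', 'b', 'c', 'd', 'e'] -> ['d', 'a', 'b', 'c', 'e']


Output: [2, 4, 1, 2, 4, 2, 0, 4, 3, 3]


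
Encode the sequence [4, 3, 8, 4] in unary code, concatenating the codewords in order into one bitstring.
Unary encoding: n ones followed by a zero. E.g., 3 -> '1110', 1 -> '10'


Encode each number as n ones followed by a terminating 0:
  4 -> 11110 (5 bits)
  3 -> 1110 (4 bits)
  8 -> 111111110 (9 bits)
  4 -> 11110 (5 bits)
Total length = 5 + 4 + 9 + 5 = 23 bits.

Unary([4, 3, 8, 4]) = 11110111011111111011110 (23 bits)


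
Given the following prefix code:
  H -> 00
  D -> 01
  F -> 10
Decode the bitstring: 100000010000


Decoding step by step:
Bits 10 -> F
Bits 00 -> H
Bits 00 -> H
Bits 01 -> D
Bits 00 -> H
Bits 00 -> H


Decoded message: FHHDHH


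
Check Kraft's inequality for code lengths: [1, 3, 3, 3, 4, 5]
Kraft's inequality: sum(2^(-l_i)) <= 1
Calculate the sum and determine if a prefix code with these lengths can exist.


Sum = 2^(-1) + 2^(-3) + 2^(-3) + 2^(-3) + 2^(-4) + 2^(-5)
    = 0.5 + 0.125 + 0.125 + 0.125 + 0.0625 + 0.03125
    = 31/32 = 0.96875
Since 0.96875 <= 1, Kraft's inequality IS satisfied.
A prefix code with these lengths CAN exist.

Kraft sum = 0.96875. Satisfied.


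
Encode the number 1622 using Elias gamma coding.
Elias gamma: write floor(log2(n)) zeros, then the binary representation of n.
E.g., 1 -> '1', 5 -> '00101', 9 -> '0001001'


num_bits = floor(log2(1622)) + 1 = 11
leading_zeros = num_bits - 1 = 10
binary(1622) = 11001010110

Elias gamma(1622) = '0000000000' + '11001010110' = 000000000011001010110 (21 bits)


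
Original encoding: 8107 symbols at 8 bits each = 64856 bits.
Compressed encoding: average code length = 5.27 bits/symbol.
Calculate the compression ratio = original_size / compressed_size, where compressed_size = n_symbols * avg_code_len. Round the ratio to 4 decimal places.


original_size = n_symbols * orig_bits = 8107 * 8 = 64856 bits
compressed_size = n_symbols * avg_code_len = 8107 * 5.27 = 42723.89 bits
ratio = original_size / compressed_size = 64856 / 42723.89 = 1.518

Compression ratio = 1.518


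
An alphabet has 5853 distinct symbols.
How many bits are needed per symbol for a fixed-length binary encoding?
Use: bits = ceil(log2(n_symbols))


log2(5853) = 12.515
Bracket: 2^12 = 4096 < 5853 <= 2^13 = 8192
So ceil(log2(5853)) = 13

bits = ceil(log2(5853)) = ceil(12.515) = 13 bits


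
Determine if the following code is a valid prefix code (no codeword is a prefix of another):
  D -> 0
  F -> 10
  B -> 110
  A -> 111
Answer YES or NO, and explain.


Checking each pair (does one codeword prefix another?):
  D='0' vs F='10': no prefix
  D='0' vs B='110': no prefix
  D='0' vs A='111': no prefix
  F='10' vs D='0': no prefix
  F='10' vs B='110': no prefix
  F='10' vs A='111': no prefix
  B='110' vs D='0': no prefix
  B='110' vs F='10': no prefix
  B='110' vs A='111': no prefix
  A='111' vs D='0': no prefix
  A='111' vs F='10': no prefix
  A='111' vs B='110': no prefix
No violation found over all pairs.

YES -- this is a valid prefix code. No codeword is a prefix of any other codeword.


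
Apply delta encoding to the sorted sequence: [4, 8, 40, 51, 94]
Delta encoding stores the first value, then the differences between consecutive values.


First value: 4
Deltas:
  8 - 4 = 4
  40 - 8 = 32
  51 - 40 = 11
  94 - 51 = 43


Delta encoded: [4, 4, 32, 11, 43]


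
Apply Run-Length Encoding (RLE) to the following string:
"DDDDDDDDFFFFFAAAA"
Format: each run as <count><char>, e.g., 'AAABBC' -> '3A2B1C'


Scanning runs left to right:
  i=0: run of 'D' x 8 -> '8D'
  i=8: run of 'F' x 5 -> '5F'
  i=13: run of 'A' x 4 -> '4A'

RLE = 8D5F4A


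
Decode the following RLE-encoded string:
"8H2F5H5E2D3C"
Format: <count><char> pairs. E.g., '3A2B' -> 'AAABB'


Expanding each <count><char> pair:
  8H -> 'HHHHHHHH'
  2F -> 'FF'
  5H -> 'HHHHH'
  5E -> 'EEEEE'
  2D -> 'DD'
  3C -> 'CCC'

Decoded = HHHHHHHHFFHHHHHEEEEEDDCCC


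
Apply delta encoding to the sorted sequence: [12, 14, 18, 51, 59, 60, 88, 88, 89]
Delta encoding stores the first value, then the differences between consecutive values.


First value: 12
Deltas:
  14 - 12 = 2
  18 - 14 = 4
  51 - 18 = 33
  59 - 51 = 8
  60 - 59 = 1
  88 - 60 = 28
  88 - 88 = 0
  89 - 88 = 1


Delta encoded: [12, 2, 4, 33, 8, 1, 28, 0, 1]


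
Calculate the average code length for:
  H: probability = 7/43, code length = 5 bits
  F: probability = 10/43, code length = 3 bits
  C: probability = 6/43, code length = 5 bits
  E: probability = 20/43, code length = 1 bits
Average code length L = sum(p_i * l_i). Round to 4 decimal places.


Weighted contributions p_i * l_i:
  H: (7/43) * 5 = 35/43
  F: (10/43) * 3 = 30/43
  C: (6/43) * 5 = 30/43
  E: (20/43) * 1 = 20/43
Sum = (35 + 30 + 30 + 20)/43 = 115/43

L = 115/43 = 2.6744 bits/symbol


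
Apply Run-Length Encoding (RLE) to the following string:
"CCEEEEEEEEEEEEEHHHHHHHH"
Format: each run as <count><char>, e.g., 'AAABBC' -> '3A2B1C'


Scanning runs left to right:
  i=0: run of 'C' x 2 -> '2C'
  i=2: run of 'E' x 13 -> '13E'
  i=15: run of 'H' x 8 -> '8H'

RLE = 2C13E8H


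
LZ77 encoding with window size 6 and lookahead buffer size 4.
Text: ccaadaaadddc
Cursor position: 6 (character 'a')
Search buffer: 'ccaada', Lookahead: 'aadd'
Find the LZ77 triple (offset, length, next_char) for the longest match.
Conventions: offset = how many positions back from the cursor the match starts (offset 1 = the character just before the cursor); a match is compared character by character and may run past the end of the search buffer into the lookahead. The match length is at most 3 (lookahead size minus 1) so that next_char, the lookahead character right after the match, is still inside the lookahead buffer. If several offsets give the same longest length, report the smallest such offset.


Try each offset into the search buffer:
  offset=1 (pos 5, char 'a'): match length 2
  offset=2 (pos 4, char 'd'): match length 0
  offset=3 (pos 3, char 'a'): match length 1
  offset=4 (pos 2, char 'a'): match length 3
  offset=5 (pos 1, char 'c'): match length 0
  offset=6 (pos 0, char 'c'): match length 0
Longest match has length 3 at offset 4.
next_char = character at position 6 + 3 = 9 -> 'd'

Best match: offset=4, length=3 (matching 'aad' starting at position 2)
LZ77 triple: (4, 3, 'd')


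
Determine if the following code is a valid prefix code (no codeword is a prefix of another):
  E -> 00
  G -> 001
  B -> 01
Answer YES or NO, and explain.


Checking each pair (does one codeword prefix another?):
  E='00' vs G='001': prefix -- VIOLATION

NO -- this is NOT a valid prefix code. E (00) is a prefix of G (001).


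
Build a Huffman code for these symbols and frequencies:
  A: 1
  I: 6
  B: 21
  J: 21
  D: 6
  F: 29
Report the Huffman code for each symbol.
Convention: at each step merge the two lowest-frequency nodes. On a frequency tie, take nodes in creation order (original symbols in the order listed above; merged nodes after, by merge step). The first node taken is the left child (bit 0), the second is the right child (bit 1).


Huffman tree construction:
Step 1: Merge A(1) + I(6) = 7
Step 2: Merge D(6) + (A+I)(7) = 13
Step 3: Merge (D+(A+I))(13) + B(21) = 34
Step 4: Merge J(21) + F(29) = 50
Step 5: Merge ((D+(A+I))+B)(34) + (J+F)(50) = 84
Read each symbol's code off the tree from the root (left child = 0, right child = 1).

Codes:
  A: 0010 (length 4)
  I: 0011 (length 4)
  B: 01 (length 2)
  J: 10 (length 2)
  D: 000 (length 3)
  F: 11 (length 2)
Average code length: 188/84 = 2.2381 bits/symbol


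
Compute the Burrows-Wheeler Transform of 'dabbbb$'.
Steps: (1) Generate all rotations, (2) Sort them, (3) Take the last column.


Rotations (sorted):
  0: $dabbbb -> last char: b
  1: abbbb$d -> last char: d
  2: b$dabbb -> last char: b
  3: bb$dabb -> last char: b
  4: bbb$dab -> last char: b
  5: bbbb$da -> last char: a
  6: dabbbb$ -> last char: $


BWT = bdbbba$


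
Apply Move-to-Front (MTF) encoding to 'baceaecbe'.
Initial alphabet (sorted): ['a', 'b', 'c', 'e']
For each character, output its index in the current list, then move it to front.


MTF encoding:
'b': index 1 in ['a', 'b', 'c', 'e'] -> ['b', 'a', 'c', 'e']
'a': index 1 in ['b', 'a', 'c', 'e'] -> ['a', 'b', 'c', 'e']
'c': index 2 in ['a', 'b', 'c', 'e'] -> ['c', 'a', 'b', 'e']
'e': index 3 in ['c', 'a', 'b', 'e'] -> ['e', 'c', 'a', 'b']
'a': index 2 in ['e', 'c', 'a', 'b'] -> ['a', 'e', 'c', 'b']
'e': index 1 in ['a', 'e', 'c', 'b'] -> ['e', 'a', 'c', 'b']
'c': index 2 in ['e', 'a', 'c', 'b'] -> ['c', 'e', 'a', 'b']
'b': index 3 in ['c', 'e', 'a', 'b'] -> ['b', 'c', 'e', 'a']
'e': index 2 in ['b', 'c', 'e', 'a'] -> ['e', 'b', 'c', 'a']


Output: [1, 1, 2, 3, 2, 1, 2, 3, 2]


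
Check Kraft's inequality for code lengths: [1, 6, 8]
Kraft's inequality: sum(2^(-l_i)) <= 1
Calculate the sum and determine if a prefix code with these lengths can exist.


Sum = 2^(-1) + 2^(-6) + 2^(-8)
    = 0.5 + 0.015625 + 0.00390625
    = 133/256 = 0.51953125
Since 0.51953125 <= 1, Kraft's inequality IS satisfied.
A prefix code with these lengths CAN exist.

Kraft sum = 0.51953125. Satisfied.


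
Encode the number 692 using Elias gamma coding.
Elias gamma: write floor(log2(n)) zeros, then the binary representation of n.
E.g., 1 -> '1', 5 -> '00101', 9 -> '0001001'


num_bits = floor(log2(692)) + 1 = 10
leading_zeros = num_bits - 1 = 9
binary(692) = 1010110100

Elias gamma(692) = '000000000' + '1010110100' = 0000000001010110100 (19 bits)


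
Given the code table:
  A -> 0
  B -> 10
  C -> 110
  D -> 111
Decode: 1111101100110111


Decoding:
111 -> D
110 -> C
110 -> C
0 -> A
110 -> C
111 -> D


Result: DCCACD


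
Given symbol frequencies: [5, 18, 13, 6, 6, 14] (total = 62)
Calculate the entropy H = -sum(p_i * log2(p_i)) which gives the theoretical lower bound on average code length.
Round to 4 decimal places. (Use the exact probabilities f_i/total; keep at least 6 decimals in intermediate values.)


Per-symbol terms -p_i * log2(p_i) with p_i = f_i/62:
  p = 5/62 = 0.080645: log2(p) = -3.632268, -p*log2(p) = 0.292925
  p = 18/62 = 0.290323: log2(p) = -1.784271, -p*log2(p) = 0.518014
  p = 13/62 = 0.209677: log2(p) = -2.253757, -p*log2(p) = 0.472562
  p = 6/62 = 0.096774: log2(p) = -3.369234, -p*log2(p) = 0.326055
  p = 6/62 = 0.096774: log2(p) = -3.369234, -p*log2(p) = 0.326055
  p = 14/62 = 0.225806: log2(p) = -2.146841, -p*log2(p) = 0.484771
H = 0.292925 + 0.518014 + 0.472562 + 0.326055 + 0.326055 + 0.484771 = 2.420382

H = 2.4204 bits/symbol


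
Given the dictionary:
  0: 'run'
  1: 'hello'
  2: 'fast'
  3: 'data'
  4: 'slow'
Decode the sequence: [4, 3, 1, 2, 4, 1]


Look up each index in the dictionary:
  4 -> 'slow'
  3 -> 'data'
  1 -> 'hello'
  2 -> 'fast'
  4 -> 'slow'
  1 -> 'hello'

Decoded: "slow data hello fast slow hello"


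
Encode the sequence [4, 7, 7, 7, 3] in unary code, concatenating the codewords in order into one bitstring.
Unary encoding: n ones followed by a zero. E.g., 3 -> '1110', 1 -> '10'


Encode each number as n ones followed by a terminating 0:
  4 -> 11110 (5 bits)
  7 -> 11111110 (8 bits)
  7 -> 11111110 (8 bits)
  7 -> 11111110 (8 bits)
  3 -> 1110 (4 bits)
Total length = 5 + 8 + 8 + 8 + 4 = 33 bits.

Unary([4, 7, 7, 7, 3]) = 111101111111011111110111111101110 (33 bits)


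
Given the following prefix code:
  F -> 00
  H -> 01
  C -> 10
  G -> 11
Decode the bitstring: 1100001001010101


Decoding step by step:
Bits 11 -> G
Bits 00 -> F
Bits 00 -> F
Bits 10 -> C
Bits 01 -> H
Bits 01 -> H
Bits 01 -> H
Bits 01 -> H


Decoded message: GFFCHHHH


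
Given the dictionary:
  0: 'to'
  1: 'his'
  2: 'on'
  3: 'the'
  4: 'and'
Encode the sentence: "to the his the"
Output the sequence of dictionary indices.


Look up each word in the dictionary:
  'to' -> 0
  'the' -> 3
  'his' -> 1
  'the' -> 3

Encoded: [0, 3, 1, 3]


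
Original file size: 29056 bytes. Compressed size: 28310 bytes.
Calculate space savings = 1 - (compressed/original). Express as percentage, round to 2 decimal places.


ratio = compressed/original = 28310/29056 = 0.974325
savings = 1 - ratio = 1 - 0.974325 = 0.025675
as a percentage: 0.025675 * 100 = 2.57%

Space savings = 1 - 28310/29056 = 2.57%


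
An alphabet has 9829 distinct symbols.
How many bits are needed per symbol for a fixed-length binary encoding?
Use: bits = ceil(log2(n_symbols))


log2(9829) = 13.2628
Bracket: 2^13 = 8192 < 9829 <= 2^14 = 16384
So ceil(log2(9829)) = 14

bits = ceil(log2(9829)) = ceil(13.2628) = 14 bits


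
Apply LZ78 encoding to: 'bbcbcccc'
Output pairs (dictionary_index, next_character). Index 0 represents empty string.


LZ78 encoding steps:
Dictionary: {0: ''}
Step 1: w='' (idx 0), next='b' -> output (0, 'b'), add 'b' as idx 1
Step 2: w='b' (idx 1), next='c' -> output (1, 'c'), add 'bc' as idx 2
Step 3: w='bc' (idx 2), next='c' -> output (2, 'c'), add 'bcc' as idx 3
Step 4: w='' (idx 0), next='c' -> output (0, 'c'), add 'c' as idx 4
Step 5: w='c' (idx 4), end of input -> output (4, '')


Encoded: [(0, 'b'), (1, 'c'), (2, 'c'), (0, 'c'), (4, '')]
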